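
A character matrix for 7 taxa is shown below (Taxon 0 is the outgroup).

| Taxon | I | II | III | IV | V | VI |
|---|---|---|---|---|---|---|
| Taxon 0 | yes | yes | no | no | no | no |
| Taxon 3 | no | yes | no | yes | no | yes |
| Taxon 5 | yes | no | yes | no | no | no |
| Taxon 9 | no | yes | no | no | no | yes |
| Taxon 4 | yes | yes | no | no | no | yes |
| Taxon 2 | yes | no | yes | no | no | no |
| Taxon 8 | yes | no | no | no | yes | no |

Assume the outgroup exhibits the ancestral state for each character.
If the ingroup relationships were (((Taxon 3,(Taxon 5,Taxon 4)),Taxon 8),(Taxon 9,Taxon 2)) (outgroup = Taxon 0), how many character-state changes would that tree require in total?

Map each character onto (((Taxon 3,(Taxon 5,Taxon 4)),Taxon 8),(Taxon 9,Taxon 2)) (rooted by Taxon 0) and count the minimum state changes it requires (Fitch parsimony):
I: 2; II: 3; III: 2; IV: 1; V: 1; VI: 3.
Total tree length = 12.

12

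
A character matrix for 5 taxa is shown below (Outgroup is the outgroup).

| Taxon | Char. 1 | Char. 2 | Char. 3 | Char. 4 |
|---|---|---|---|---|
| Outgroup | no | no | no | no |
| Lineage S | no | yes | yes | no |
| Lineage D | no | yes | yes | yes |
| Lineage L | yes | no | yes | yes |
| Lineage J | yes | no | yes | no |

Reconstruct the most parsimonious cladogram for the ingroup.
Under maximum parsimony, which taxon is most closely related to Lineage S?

Lineage D

The outgroup has state 'no' for every character, so 'yes' is the derived state throughout.
Char. 1 (derived state 'yes') is shared by Lineage J and Lineage L — a synapomorphy uniting that clade.
Char. 2: derived state 'yes' in Lineage D and Lineage S only — synapomorphy for {Lineage D, Lineage S}.
All ingroup taxa share the derived state 'yes' for Char. 3; it defines the ingroup but does not resolve relationships within it.
Char. 4 (state 'yes') occurs in Lineage D and Lineage L but conflicts with the nesting implied by the other characters — most parsimoniously interpreted as homoplasy.
Most parsimonious ingroup topology: ((Lineage S,Lineage D),(Lineage L,Lineage J)).
Lineage S and Lineage D form a cherry on this tree, so they are sister taxa.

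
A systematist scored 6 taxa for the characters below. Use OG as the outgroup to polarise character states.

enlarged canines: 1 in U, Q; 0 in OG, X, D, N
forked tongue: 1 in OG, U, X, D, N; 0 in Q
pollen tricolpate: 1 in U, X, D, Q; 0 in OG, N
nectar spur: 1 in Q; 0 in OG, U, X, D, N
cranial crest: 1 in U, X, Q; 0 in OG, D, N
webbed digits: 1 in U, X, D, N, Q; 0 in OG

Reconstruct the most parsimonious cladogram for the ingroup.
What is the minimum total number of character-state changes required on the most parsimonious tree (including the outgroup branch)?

Character polarity is set by the outgroup: the derived state is whichever differs from the outgroup's state, so for forked tongue the derived state is '0', and for the remaining characters it is '1'.
Only Q and U show the derived state '1' for enlarged canines, supporting them as a clade.
forked tongue: derived state '0' in Q only — an autapomorphy, so it tells us nothing about relationships among taxa.
pollen tricolpate (derived state '1') is shared by D, Q, U, and X — a synapomorphy uniting that clade.
nectar spur (derived state '1') is unique to Q (autapomorphy; uninformative for grouping).
cranial crest: derived state '1' in Q, U, and X only — synapomorphy for {Q, U, X}.
webbed digits (derived state '1') is shared by all ingroup taxa — unites the whole ingroup.
Most parsimonious ingroup topology: ((((U,Q),X),D),N).
Changes per character on this tree: enlarged canines: 1; forked tongue: 1; pollen tricolpate: 1; nectar spur: 1; cranial crest: 1; webbed digits: 1.
Total = 6.

6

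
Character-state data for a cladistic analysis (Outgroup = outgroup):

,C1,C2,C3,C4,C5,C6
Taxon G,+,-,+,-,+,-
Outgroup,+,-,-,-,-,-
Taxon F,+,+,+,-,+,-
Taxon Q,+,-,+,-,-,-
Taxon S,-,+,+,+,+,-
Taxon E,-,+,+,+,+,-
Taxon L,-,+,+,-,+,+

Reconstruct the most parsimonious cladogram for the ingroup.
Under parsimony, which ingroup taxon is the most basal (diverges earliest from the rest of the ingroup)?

Taxon Q

Character polarity is set by the outgroup: the derived state is whichever differs from the outgroup's state, so for C1 the derived state is '-', and for the remaining characters it is '+'.
C1: derived state '-' in Taxon E, Taxon L, and Taxon S only — synapomorphy for {Taxon E, Taxon L, Taxon S}.
Only Taxon E, Taxon F, Taxon L, and Taxon S show the derived state '+' for C2, supporting them as a clade.
C3 (derived state '+') is shared by all ingroup taxa — unites the whole ingroup.
Only Taxon E and Taxon S show the derived state '+' for C4, supporting them as a clade.
C5 (derived state '+') is shared by Taxon E, Taxon F, Taxon G, Taxon L, and Taxon S — a synapomorphy uniting that clade.
C6 (derived state '+') is unique to Taxon L (autapomorphy; uninformative for grouping).
Most parsimonious ingroup topology: (((Taxon F,(Taxon L,(Taxon S,Taxon E))),Taxon G),Taxon Q).
Taxon Q is sister to the clade containing all other ingroup taxa, so it is the earliest-diverging (most basal) ingroup lineage.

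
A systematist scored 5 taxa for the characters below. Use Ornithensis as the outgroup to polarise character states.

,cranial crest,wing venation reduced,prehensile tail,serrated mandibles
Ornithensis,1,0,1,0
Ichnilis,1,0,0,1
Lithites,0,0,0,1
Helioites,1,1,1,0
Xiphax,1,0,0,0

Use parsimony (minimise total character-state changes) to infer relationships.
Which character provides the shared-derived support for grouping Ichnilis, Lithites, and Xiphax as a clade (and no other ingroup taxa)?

prehensile tail

Character polarity is set by the outgroup: the derived state is whichever differs from the outgroup's state, so for cranial crest, prehensile tail the derived state is '0', and for the remaining characters it is '1'.
cranial crest: derived state '0' in Lithites only — an autapomorphy, so it tells us nothing about relationships among taxa.
wing venation reduced: derived state '1' in Helioites only — an autapomorphy, so it tells us nothing about relationships among taxa.
prehensile tail (derived state '0') is shared by Ichnilis, Lithites, and Xiphax — a synapomorphy uniting that clade.
serrated mandibles: derived state '1' in Ichnilis and Lithites only — synapomorphy for {Ichnilis, Lithites}.
Most parsimonious ingroup topology: (((Ichnilis,Lithites),Xiphax),Helioites).
The clade {Ichnilis, Lithites, Xiphax} is supported by prehensile tail: its derived state '0' occurs in exactly those taxa and in no other taxon (including the outgroup).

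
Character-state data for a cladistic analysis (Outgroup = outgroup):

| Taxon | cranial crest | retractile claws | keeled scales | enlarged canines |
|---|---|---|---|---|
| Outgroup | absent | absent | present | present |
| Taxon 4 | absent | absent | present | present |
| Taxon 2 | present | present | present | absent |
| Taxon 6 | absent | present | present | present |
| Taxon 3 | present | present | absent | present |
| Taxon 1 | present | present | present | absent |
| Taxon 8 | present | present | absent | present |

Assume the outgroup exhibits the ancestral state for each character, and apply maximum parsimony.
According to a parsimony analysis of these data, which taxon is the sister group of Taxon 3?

Taxon 8

Character polarity is set by the outgroup: the derived state is whichever differs from the outgroup's state, so for keeled scales, enlarged canines the derived state is 'absent', and for the remaining characters it is 'present'.
Only Taxon 1, Taxon 2, Taxon 3, and Taxon 8 show the derived state 'present' for cranial crest, supporting them as a clade.
retractile claws (derived state 'present') is shared by Taxon 1, Taxon 2, Taxon 3, Taxon 6, and Taxon 8 — a synapomorphy uniting that clade.
Only Taxon 3 and Taxon 8 show the derived state 'absent' for keeled scales, supporting them as a clade.
Only Taxon 1 and Taxon 2 show the derived state 'absent' for enlarged canines, supporting them as a clade.
Most parsimonious ingroup topology: (Taxon 4,(((Taxon 2,Taxon 1),(Taxon 3,Taxon 8)),Taxon 6)).
Taxon 3 and Taxon 8 form a cherry on this tree, so they are sister taxa.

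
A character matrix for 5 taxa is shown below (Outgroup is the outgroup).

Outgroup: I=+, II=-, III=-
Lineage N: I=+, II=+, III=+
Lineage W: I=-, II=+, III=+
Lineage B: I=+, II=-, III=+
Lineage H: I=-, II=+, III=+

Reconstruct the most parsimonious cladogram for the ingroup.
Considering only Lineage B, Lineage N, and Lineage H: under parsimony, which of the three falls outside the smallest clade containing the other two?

Character polarity is set by the outgroup: the derived state is whichever differs from the outgroup's state, so for I the derived state is '-', and for the remaining characters it is '+'.
I: derived state '-' in Lineage H and Lineage W only — synapomorphy for {Lineage H, Lineage W}.
II: derived state '+' in Lineage H, Lineage N, and Lineage W only — synapomorphy for {Lineage H, Lineage N, Lineage W}.
All ingroup taxa share the derived state '+' for III; it defines the ingroup but does not resolve relationships within it.
Most parsimonious ingroup topology: ((Lineage N,(Lineage W,Lineage H)),Lineage B).
Lineage H and Lineage N share a more recent common ancestor with each other than either does with Lineage B, so Lineage B is the least closely related of the three.

Lineage B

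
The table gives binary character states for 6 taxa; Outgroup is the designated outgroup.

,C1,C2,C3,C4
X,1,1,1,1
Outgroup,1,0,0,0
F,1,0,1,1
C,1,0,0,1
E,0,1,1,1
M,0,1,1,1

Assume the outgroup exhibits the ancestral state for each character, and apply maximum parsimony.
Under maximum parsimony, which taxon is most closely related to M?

Character polarity is set by the outgroup: the derived state is whichever differs from the outgroup's state, so for C1 the derived state is '0', and for the remaining characters it is '1'.
C1: derived state '0' in E and M only — synapomorphy for {E, M}.
C2 (derived state '1') is shared by E, M, and X — a synapomorphy uniting that clade.
C3 (derived state '1') is shared by E, F, M, and X — a synapomorphy uniting that clade.
All ingroup taxa share the derived state '1' for C4; it defines the ingroup but does not resolve relationships within it.
Most parsimonious ingroup topology: ((((M,E),X),F),C).
M and E form a cherry on this tree, so they are sister taxa.

E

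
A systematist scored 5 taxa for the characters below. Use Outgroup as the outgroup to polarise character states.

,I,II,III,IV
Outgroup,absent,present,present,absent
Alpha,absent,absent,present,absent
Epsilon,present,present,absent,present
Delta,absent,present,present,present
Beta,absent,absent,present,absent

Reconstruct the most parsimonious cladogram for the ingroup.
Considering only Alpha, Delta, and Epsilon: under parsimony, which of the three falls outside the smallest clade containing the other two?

Alpha

Character polarity is set by the outgroup: the derived state is whichever differs from the outgroup's state, so for II, III the derived state is 'absent', and for the remaining characters it is 'present'.
I (derived state 'present') is unique to Epsilon (autapomorphy; uninformative for grouping).
II (derived state 'absent') is shared by Alpha and Beta — a synapomorphy uniting that clade.
III: derived state 'absent' in Epsilon only — an autapomorphy, so it tells us nothing about relationships among taxa.
IV: derived state 'present' in Delta and Epsilon only — synapomorphy for {Delta, Epsilon}.
Most parsimonious ingroup topology: ((Alpha,Beta),(Epsilon,Delta)).
Delta and Epsilon share a more recent common ancestor with each other than either does with Alpha, so Alpha is the least closely related of the three.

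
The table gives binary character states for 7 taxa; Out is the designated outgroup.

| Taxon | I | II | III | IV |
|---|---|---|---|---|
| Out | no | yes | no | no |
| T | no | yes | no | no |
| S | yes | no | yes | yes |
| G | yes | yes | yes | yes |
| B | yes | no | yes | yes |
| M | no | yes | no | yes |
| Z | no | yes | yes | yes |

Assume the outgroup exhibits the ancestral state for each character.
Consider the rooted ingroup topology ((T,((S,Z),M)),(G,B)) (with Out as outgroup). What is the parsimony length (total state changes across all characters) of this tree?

8

Map each character onto ((T,((S,Z),M)),(G,B)) (rooted by Out) and count the minimum state changes it requires (Fitch parsimony):
I: 2; II: 2; III: 2; IV: 2.
Total tree length = 8.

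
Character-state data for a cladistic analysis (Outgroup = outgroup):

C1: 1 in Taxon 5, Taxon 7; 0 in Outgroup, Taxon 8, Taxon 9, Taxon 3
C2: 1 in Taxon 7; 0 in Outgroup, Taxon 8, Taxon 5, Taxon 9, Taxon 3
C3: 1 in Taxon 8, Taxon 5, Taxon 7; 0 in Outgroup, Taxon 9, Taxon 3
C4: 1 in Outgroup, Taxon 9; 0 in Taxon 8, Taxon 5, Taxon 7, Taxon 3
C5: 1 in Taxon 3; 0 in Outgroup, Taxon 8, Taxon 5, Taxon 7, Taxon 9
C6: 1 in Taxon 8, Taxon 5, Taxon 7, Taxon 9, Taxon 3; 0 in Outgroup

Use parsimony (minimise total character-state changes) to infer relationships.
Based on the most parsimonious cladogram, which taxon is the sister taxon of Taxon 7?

Taxon 5

Character polarity is set by the outgroup: the derived state is whichever differs from the outgroup's state, so for C4 the derived state is '0', and for the remaining characters it is '1'.
C1 (derived state '1') is shared by Taxon 5 and Taxon 7 — a synapomorphy uniting that clade.
C2: derived state '1' in Taxon 7 only — an autapomorphy, so it tells us nothing about relationships among taxa.
C3 (derived state '1') is shared by Taxon 5, Taxon 7, and Taxon 8 — a synapomorphy uniting that clade.
C4: derived state '0' in Taxon 3, Taxon 5, Taxon 7, and Taxon 8 only — synapomorphy for {Taxon 3, Taxon 5, Taxon 7, Taxon 8}.
C5: derived state '1' in Taxon 3 only — an autapomorphy, so it tells us nothing about relationships among taxa.
All ingroup taxa share the derived state '1' for C6; it defines the ingroup but does not resolve relationships within it.
Most parsimonious ingroup topology: (((Taxon 8,(Taxon 5,Taxon 7)),Taxon 3),Taxon 9).
Taxon 7 and Taxon 5 form a cherry on this tree, so they are sister taxa.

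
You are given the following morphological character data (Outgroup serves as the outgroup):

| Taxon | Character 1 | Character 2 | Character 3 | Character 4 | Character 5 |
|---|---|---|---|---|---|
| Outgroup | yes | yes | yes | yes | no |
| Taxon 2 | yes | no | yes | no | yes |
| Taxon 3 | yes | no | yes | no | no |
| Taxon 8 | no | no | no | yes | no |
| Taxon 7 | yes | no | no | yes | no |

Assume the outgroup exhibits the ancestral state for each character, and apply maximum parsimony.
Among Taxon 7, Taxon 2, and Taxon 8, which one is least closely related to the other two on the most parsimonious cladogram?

Character polarity is set by the outgroup: the derived state is whichever differs from the outgroup's state, so for Character 1, Character 2, Character 3, Character 4 the derived state is 'no', and for the remaining characters it is 'yes'.
Character 1 (derived state 'no') is unique to Taxon 8 (autapomorphy; uninformative for grouping).
Character 2 (derived state 'no') is shared by all ingroup taxa — unites the whole ingroup.
Character 3: derived state 'no' in Taxon 7 and Taxon 8 only — synapomorphy for {Taxon 7, Taxon 8}.
Character 4 (derived state 'no') is shared by Taxon 2 and Taxon 3 — a synapomorphy uniting that clade.
Character 5: derived state 'yes' in Taxon 2 only — an autapomorphy, so it tells us nothing about relationships among taxa.
Most parsimonious ingroup topology: ((Taxon 2,Taxon 3),(Taxon 8,Taxon 7)).
Taxon 8 and Taxon 7 share a more recent common ancestor with each other than either does with Taxon 2, so Taxon 2 is the least closely related of the three.

Taxon 2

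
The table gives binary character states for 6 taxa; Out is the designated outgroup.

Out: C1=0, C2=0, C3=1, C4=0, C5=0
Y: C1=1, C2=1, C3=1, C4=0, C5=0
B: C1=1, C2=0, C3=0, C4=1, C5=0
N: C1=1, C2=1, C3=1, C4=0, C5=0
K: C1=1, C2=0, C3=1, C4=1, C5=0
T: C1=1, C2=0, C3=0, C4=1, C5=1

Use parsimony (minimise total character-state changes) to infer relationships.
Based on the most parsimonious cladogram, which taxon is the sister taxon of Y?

Character polarity is set by the outgroup: the derived state is whichever differs from the outgroup's state, so for C3 the derived state is '0', and for the remaining characters it is '1'.
All ingroup taxa share the derived state '1' for C1; it defines the ingroup but does not resolve relationships within it.
Only N and Y show the derived state '1' for C2, supporting them as a clade.
C3 (derived state '0') is shared by B and T — a synapomorphy uniting that clade.
Only B, K, and T show the derived state '1' for C4, supporting them as a clade.
C5 (derived state '1') is unique to T (autapomorphy; uninformative for grouping).
Most parsimonious ingroup topology: ((Y,N),((B,T),K)).
Y and N form a cherry on this tree, so they are sister taxa.

N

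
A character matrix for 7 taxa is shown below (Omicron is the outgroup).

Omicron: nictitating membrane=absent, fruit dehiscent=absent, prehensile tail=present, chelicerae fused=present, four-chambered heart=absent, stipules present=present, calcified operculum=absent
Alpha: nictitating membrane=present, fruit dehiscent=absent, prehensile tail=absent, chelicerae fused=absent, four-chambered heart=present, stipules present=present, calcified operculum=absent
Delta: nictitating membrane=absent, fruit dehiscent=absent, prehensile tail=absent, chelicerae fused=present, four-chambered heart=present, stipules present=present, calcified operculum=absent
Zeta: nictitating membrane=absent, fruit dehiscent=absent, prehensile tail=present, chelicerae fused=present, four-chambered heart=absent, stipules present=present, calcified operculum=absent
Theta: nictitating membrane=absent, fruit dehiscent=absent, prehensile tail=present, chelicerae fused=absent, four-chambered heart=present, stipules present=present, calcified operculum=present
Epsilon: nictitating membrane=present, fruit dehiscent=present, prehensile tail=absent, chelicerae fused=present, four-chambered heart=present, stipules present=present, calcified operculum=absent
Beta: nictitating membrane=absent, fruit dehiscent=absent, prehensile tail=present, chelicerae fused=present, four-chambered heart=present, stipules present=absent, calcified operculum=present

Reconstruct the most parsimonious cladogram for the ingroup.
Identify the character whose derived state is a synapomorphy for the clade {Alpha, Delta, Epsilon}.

prehensile tail

Character polarity is set by the outgroup: the derived state is whichever differs from the outgroup's state, so for prehensile tail, chelicerae fused, stipules present the derived state is 'absent', and for the remaining characters it is 'present'.
Only Alpha and Epsilon show the derived state 'present' for nictitating membrane, supporting them as a clade.
fruit dehiscent: derived state 'present' in Epsilon only — an autapomorphy, so it tells us nothing about relationships among taxa.
prehensile tail (derived state 'absent') is shared by Alpha, Delta, and Epsilon — a synapomorphy uniting that clade.
chelicerae fused (state 'absent') occurs in Alpha and Theta but conflicts with the nesting implied by the other characters — most parsimoniously interpreted as homoplasy.
Only Alpha, Beta, Delta, Epsilon, and Theta show the derived state 'present' for four-chambered heart, supporting them as a clade.
stipules present: derived state 'absent' in Beta only — an autapomorphy, so it tells us nothing about relationships among taxa.
Only Beta and Theta show the derived state 'present' for calcified operculum, supporting them as a clade.
Most parsimonious ingroup topology: ((((Alpha,Epsilon),Delta),(Theta,Beta)),Zeta).
The clade {Alpha, Delta, Epsilon} is supported by prehensile tail: its derived state 'absent' occurs in exactly those taxa and in no other taxon (including the outgroup).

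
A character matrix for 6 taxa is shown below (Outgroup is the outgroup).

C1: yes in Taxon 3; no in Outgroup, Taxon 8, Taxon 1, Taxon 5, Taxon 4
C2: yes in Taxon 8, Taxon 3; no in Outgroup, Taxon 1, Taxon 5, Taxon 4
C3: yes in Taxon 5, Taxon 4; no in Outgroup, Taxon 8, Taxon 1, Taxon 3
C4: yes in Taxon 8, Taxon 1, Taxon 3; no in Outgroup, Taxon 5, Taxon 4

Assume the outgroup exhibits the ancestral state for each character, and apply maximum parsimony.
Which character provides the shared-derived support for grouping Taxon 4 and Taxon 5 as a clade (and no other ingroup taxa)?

The outgroup has state 'no' for every character, so 'yes' is the derived state throughout.
C1: derived state 'yes' in Taxon 3 only — an autapomorphy, so it tells us nothing about relationships among taxa.
C2: derived state 'yes' in Taxon 3 and Taxon 8 only — synapomorphy for {Taxon 3, Taxon 8}.
Only Taxon 4 and Taxon 5 show the derived state 'yes' for C3, supporting them as a clade.
C4 (derived state 'yes') is shared by Taxon 1, Taxon 3, and Taxon 8 — a synapomorphy uniting that clade.
Most parsimonious ingroup topology: (((Taxon 8,Taxon 3),Taxon 1),(Taxon 5,Taxon 4)).
The clade {Taxon 4, Taxon 5} is supported by C3: its derived state 'yes' occurs in exactly those taxa and in no other taxon (including the outgroup).

C3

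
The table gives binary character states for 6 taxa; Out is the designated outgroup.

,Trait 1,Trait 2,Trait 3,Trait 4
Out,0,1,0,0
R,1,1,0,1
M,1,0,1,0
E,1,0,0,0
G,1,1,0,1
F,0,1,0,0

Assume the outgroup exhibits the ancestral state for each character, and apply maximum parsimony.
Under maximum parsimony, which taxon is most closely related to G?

R

Character polarity is set by the outgroup: the derived state is whichever differs from the outgroup's state, so for Trait 2 the derived state is '0', and for the remaining characters it is '1'.
Trait 1 (derived state '1') is shared by E, G, M, and R — a synapomorphy uniting that clade.
Trait 2 (derived state '0') is shared by E and M — a synapomorphy uniting that clade.
Trait 3 (derived state '1') is unique to M (autapomorphy; uninformative for grouping).
Trait 4 (derived state '1') is shared by G and R — a synapomorphy uniting that clade.
Most parsimonious ingroup topology: (((R,G),(M,E)),F).
G and R form a cherry on this tree, so they are sister taxa.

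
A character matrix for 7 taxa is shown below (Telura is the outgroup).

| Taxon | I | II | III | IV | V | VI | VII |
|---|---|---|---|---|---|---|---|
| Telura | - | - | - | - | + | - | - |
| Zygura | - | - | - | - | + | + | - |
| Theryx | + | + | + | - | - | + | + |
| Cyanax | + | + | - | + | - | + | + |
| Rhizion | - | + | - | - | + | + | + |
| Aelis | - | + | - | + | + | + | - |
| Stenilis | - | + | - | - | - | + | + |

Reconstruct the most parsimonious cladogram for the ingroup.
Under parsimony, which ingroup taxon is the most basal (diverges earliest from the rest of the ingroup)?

Zygura

Character polarity is set by the outgroup: the derived state is whichever differs from the outgroup's state, so for V the derived state is '-', and for the remaining characters it is '+'.
I (derived state '+') is shared by Cyanax and Theryx — a synapomorphy uniting that clade.
II (derived state '+') is shared by Aelis, Cyanax, Rhizion, Stenilis, and Theryx — a synapomorphy uniting that clade.
III (derived state '+') is unique to Theryx (autapomorphy; uninformative for grouping).
IV groups Aelis and Cyanax, which is incompatible with the clades supported by the remaining characters; treating it as convergent (homoplasy) costs fewer steps than any alternative tree.
V (derived state '-') is shared by Cyanax, Stenilis, and Theryx — a synapomorphy uniting that clade.
All ingroup taxa share the derived state '+' for VI; it defines the ingroup but does not resolve relationships within it.
Only Cyanax, Rhizion, Stenilis, and Theryx show the derived state '+' for VII, supporting them as a clade.
Most parsimonious ingroup topology: (Zygura,((((Theryx,Cyanax),Stenilis),Rhizion),Aelis)).
Zygura is sister to the clade containing all other ingroup taxa, so it is the earliest-diverging (most basal) ingroup lineage.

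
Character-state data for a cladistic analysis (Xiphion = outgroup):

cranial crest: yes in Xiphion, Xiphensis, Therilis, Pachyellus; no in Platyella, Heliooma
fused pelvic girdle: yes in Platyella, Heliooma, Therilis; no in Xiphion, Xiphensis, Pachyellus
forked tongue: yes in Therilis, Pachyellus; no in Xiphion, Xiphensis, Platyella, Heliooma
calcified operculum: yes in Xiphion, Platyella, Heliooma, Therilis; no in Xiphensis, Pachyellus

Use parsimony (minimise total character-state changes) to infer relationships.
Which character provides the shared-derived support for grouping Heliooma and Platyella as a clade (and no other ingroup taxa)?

Character polarity is set by the outgroup: the derived state is whichever differs from the outgroup's state, so for cranial crest, calcified operculum the derived state is 'no', and for the remaining characters it is 'yes'.
cranial crest (derived state 'no') is shared by Heliooma and Platyella — a synapomorphy uniting that clade.
fused pelvic girdle (derived state 'yes') is shared by Heliooma, Platyella, and Therilis — a synapomorphy uniting that clade.
forked tongue (state 'yes') occurs in Pachyellus and Therilis but conflicts with the nesting implied by the other characters — most parsimoniously interpreted as homoplasy.
calcified operculum (derived state 'no') is shared by Pachyellus and Xiphensis — a synapomorphy uniting that clade.
Most parsimonious ingroup topology: ((Xiphensis,Pachyellus),((Platyella,Heliooma),Therilis)).
The clade {Heliooma, Platyella} is supported by cranial crest: its derived state 'no' occurs in exactly those taxa and in no other taxon (including the outgroup).

cranial crest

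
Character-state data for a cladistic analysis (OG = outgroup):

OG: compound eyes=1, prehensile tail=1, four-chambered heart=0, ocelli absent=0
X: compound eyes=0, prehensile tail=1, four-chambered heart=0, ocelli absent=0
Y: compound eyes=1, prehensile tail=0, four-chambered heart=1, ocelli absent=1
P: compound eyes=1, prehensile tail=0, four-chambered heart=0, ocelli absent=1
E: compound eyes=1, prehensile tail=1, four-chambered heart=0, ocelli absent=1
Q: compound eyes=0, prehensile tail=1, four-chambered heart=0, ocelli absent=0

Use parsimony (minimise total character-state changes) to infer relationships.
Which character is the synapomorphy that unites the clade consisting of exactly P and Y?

prehensile tail

Character polarity is set by the outgroup: the derived state is whichever differs from the outgroup's state, so for compound eyes, prehensile tail the derived state is '0', and for the remaining characters it is '1'.
compound eyes (derived state '0') is shared by Q and X — a synapomorphy uniting that clade.
prehensile tail: derived state '0' in P and Y only — synapomorphy for {P, Y}.
four-chambered heart: derived state '1' in Y only — an autapomorphy, so it tells us nothing about relationships among taxa.
ocelli absent (derived state '1') is shared by E, P, and Y — a synapomorphy uniting that clade.
Most parsimonious ingroup topology: ((X,Q),((Y,P),E)).
The clade {P, Y} is supported by prehensile tail: its derived state '0' occurs in exactly those taxa and in no other taxon (including the outgroup).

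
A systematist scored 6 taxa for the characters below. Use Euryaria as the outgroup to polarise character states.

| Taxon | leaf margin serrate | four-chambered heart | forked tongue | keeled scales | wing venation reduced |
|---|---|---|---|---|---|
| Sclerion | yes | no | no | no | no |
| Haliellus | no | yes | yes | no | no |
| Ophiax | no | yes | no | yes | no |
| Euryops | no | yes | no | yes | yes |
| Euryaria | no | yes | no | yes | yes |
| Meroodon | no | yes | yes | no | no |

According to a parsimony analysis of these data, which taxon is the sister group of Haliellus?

Meroodon

Character polarity is set by the outgroup: the derived state is whichever differs from the outgroup's state, so for four-chambered heart, keeled scales, wing venation reduced the derived state is 'no', and for the remaining characters it is 'yes'.
leaf margin serrate: derived state 'yes' in Sclerion only — an autapomorphy, so it tells us nothing about relationships among taxa.
four-chambered heart (derived state 'no') is unique to Sclerion (autapomorphy; uninformative for grouping).
forked tongue: derived state 'yes' in Haliellus and Meroodon only — synapomorphy for {Haliellus, Meroodon}.
keeled scales (derived state 'no') is shared by Haliellus, Meroodon, and Sclerion — a synapomorphy uniting that clade.
wing venation reduced: derived state 'no' in Haliellus, Meroodon, Ophiax, and Sclerion only — synapomorphy for {Haliellus, Meroodon, Ophiax, Sclerion}.
Most parsimonious ingroup topology: ((Ophiax,((Meroodon,Haliellus),Sclerion)),Euryops).
Haliellus and Meroodon form a cherry on this tree, so they are sister taxa.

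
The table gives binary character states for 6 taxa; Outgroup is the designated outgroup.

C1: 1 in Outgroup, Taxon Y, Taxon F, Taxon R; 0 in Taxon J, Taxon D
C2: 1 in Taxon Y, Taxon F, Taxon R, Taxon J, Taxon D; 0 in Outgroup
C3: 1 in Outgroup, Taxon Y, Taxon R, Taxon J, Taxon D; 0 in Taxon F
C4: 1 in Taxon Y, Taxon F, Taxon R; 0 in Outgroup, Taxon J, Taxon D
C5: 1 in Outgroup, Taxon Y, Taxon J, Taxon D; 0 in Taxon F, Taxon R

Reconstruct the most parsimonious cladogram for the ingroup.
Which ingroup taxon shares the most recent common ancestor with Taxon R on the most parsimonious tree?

Character polarity is set by the outgroup: the derived state is whichever differs from the outgroup's state, so for C1, C3, C5 the derived state is '0', and for the remaining characters it is '1'.
C1: derived state '0' in Taxon D and Taxon J only — synapomorphy for {Taxon D, Taxon J}.
All ingroup taxa share the derived state '1' for C2; it defines the ingroup but does not resolve relationships within it.
C3: derived state '0' in Taxon F only — an autapomorphy, so it tells us nothing about relationships among taxa.
C4 (derived state '1') is shared by Taxon F, Taxon R, and Taxon Y — a synapomorphy uniting that clade.
C5 (derived state '0') is shared by Taxon F and Taxon R — a synapomorphy uniting that clade.
Most parsimonious ingroup topology: ((Taxon Y,(Taxon F,Taxon R)),(Taxon J,Taxon D)).
Taxon R and Taxon F form a cherry on this tree, so they are sister taxa.

Taxon F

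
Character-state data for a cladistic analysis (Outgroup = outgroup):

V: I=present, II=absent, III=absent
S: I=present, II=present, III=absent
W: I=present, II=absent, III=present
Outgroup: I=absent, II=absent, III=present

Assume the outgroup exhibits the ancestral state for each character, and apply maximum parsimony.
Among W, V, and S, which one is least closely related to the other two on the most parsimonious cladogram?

Character polarity is set by the outgroup: the derived state is whichever differs from the outgroup's state, so for III the derived state is 'absent', and for the remaining characters it is 'present'.
I (derived state 'present') is shared by all ingroup taxa — unites the whole ingroup.
II: derived state 'present' in S only — an autapomorphy, so it tells us nothing about relationships among taxa.
Only S and V show the derived state 'absent' for III, supporting them as a clade.
Most parsimonious ingroup topology: ((S,V),W).
V and S share a more recent common ancestor with each other than either does with W, so W is the least closely related of the three.

W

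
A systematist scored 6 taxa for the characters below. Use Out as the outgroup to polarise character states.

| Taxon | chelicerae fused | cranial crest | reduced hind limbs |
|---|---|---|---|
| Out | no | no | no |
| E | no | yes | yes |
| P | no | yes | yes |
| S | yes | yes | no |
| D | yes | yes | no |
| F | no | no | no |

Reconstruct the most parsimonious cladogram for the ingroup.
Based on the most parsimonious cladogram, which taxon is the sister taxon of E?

The outgroup has state 'no' for every character, so 'yes' is the derived state throughout.
Only D and S show the derived state 'yes' for chelicerae fused, supporting them as a clade.
cranial crest (derived state 'yes') is shared by D, E, P, and S — a synapomorphy uniting that clade.
reduced hind limbs (derived state 'yes') is shared by E and P — a synapomorphy uniting that clade.
Most parsimonious ingroup topology: (((E,P),(S,D)),F).
E and P form a cherry on this tree, so they are sister taxa.

P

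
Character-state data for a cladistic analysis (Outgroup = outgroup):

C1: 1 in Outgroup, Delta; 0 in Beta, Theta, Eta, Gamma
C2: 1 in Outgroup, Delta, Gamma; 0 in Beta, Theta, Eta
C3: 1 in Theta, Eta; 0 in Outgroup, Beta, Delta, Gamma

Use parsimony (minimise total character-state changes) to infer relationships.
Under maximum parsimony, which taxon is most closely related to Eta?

Theta

Character polarity is set by the outgroup: the derived state is whichever differs from the outgroup's state, so for C1, C2 the derived state is '0', and for the remaining characters it is '1'.
Only Beta, Eta, Gamma, and Theta show the derived state '0' for C1, supporting them as a clade.
C2: derived state '0' in Beta, Eta, and Theta only — synapomorphy for {Beta, Eta, Theta}.
C3 (derived state '1') is shared by Eta and Theta — a synapomorphy uniting that clade.
Most parsimonious ingroup topology: (((Beta,(Theta,Eta)),Gamma),Delta).
Eta and Theta form a cherry on this tree, so they are sister taxa.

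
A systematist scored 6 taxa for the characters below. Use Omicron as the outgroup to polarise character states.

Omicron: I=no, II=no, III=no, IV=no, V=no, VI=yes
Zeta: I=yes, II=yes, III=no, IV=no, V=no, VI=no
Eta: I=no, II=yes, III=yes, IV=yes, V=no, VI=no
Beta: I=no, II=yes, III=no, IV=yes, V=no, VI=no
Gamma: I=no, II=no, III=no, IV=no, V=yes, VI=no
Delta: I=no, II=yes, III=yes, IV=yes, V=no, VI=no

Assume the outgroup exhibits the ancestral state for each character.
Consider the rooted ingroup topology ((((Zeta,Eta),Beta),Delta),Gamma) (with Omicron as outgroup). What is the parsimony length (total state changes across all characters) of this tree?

8

Map each character onto ((((Zeta,Eta),Beta),Delta),Gamma) (rooted by Omicron) and count the minimum state changes it requires (Fitch parsimony):
I: 1; II: 1; III: 2; IV: 2; V: 1; VI: 1.
Total tree length = 8.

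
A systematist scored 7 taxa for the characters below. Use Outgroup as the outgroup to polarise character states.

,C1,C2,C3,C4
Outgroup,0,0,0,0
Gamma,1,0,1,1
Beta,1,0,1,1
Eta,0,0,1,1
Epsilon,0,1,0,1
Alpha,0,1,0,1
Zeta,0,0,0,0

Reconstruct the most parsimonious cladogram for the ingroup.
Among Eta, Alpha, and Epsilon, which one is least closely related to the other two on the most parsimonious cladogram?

Eta

The outgroup has state '0' for every character, so '1' is the derived state throughout.
C1 (derived state '1') is shared by Beta and Gamma — a synapomorphy uniting that clade.
Only Alpha and Epsilon show the derived state '1' for C2, supporting them as a clade.
C3 (derived state '1') is shared by Beta, Eta, and Gamma — a synapomorphy uniting that clade.
C4 (derived state '1') is shared by Alpha, Beta, Epsilon, Eta, and Gamma — a synapomorphy uniting that clade.
Most parsimonious ingroup topology: ((((Gamma,Beta),Eta),(Epsilon,Alpha)),Zeta).
Alpha and Epsilon share a more recent common ancestor with each other than either does with Eta, so Eta is the least closely related of the three.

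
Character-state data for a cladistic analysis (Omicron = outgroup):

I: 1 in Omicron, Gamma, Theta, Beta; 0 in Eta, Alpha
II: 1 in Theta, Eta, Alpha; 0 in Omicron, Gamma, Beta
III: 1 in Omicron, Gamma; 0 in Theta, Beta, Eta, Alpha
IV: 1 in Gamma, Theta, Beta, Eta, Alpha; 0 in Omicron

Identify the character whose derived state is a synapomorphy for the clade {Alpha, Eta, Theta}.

Character polarity is set by the outgroup: the derived state is whichever differs from the outgroup's state, so for I, III the derived state is '0', and for the remaining characters it is '1'.
Only Alpha and Eta show the derived state '0' for I, supporting them as a clade.
II: derived state '1' in Alpha, Eta, and Theta only — synapomorphy for {Alpha, Eta, Theta}.
Only Alpha, Beta, Eta, and Theta show the derived state '0' for III, supporting them as a clade.
All ingroup taxa share the derived state '1' for IV; it defines the ingroup but does not resolve relationships within it.
Most parsimonious ingroup topology: (Gamma,((Theta,(Eta,Alpha)),Beta)).
The clade {Alpha, Eta, Theta} is supported by II: its derived state '1' occurs in exactly those taxa and in no other taxon (including the outgroup).

II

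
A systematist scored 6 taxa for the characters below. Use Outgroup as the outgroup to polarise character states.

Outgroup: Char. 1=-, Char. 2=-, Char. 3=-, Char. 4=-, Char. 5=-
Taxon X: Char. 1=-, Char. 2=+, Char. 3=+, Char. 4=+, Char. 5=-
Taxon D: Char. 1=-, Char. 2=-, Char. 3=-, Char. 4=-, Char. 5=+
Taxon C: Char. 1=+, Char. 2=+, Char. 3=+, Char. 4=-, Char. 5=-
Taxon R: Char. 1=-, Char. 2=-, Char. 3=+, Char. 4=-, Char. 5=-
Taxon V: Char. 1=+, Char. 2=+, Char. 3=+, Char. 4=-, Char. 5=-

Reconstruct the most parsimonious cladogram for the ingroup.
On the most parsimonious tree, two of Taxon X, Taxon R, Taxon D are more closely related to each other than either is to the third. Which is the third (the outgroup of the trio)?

Taxon D

The outgroup has state '-' for every character, so '+' is the derived state throughout.
Char. 1 (derived state '+') is shared by Taxon C and Taxon V — a synapomorphy uniting that clade.
Char. 2 (derived state '+') is shared by Taxon C, Taxon V, and Taxon X — a synapomorphy uniting that clade.
Char. 3: derived state '+' in Taxon C, Taxon R, Taxon V, and Taxon X only — synapomorphy for {Taxon C, Taxon R, Taxon V, Taxon X}.
Char. 4: derived state '+' in Taxon X only — an autapomorphy, so it tells us nothing about relationships among taxa.
Char. 5 (derived state '+') is unique to Taxon D (autapomorphy; uninformative for grouping).
Most parsimonious ingroup topology: (((Taxon X,(Taxon C,Taxon V)),Taxon R),Taxon D).
Taxon X and Taxon R share a more recent common ancestor with each other than either does with Taxon D, so Taxon D is the least closely related of the three.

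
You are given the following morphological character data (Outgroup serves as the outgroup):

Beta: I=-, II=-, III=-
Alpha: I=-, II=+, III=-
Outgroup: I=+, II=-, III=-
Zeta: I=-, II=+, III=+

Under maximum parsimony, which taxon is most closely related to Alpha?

Character polarity is set by the outgroup: the derived state is whichever differs from the outgroup's state, so for I the derived state is '-', and for the remaining characters it is '+'.
I (derived state '-') is shared by all ingroup taxa — unites the whole ingroup.
II: derived state '+' in Alpha and Zeta only — synapomorphy for {Alpha, Zeta}.
III (derived state '+') is unique to Zeta (autapomorphy; uninformative for grouping).
Most parsimonious ingroup topology: ((Alpha,Zeta),Beta).
Alpha and Zeta form a cherry on this tree, so they are sister taxa.

Zeta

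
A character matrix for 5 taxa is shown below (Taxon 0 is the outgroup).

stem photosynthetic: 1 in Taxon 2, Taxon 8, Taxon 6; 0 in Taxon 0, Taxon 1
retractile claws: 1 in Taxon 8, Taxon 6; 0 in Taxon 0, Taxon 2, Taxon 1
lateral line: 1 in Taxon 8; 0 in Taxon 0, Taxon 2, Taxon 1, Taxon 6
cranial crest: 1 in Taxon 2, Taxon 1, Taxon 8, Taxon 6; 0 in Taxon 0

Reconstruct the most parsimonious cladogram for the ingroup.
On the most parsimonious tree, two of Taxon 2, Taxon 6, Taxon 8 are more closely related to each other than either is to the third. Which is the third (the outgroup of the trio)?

Taxon 2

The outgroup has state '0' for every character, so '1' is the derived state throughout.
stem photosynthetic: derived state '1' in Taxon 2, Taxon 6, and Taxon 8 only — synapomorphy for {Taxon 2, Taxon 6, Taxon 8}.
Only Taxon 6 and Taxon 8 show the derived state '1' for retractile claws, supporting them as a clade.
lateral line: derived state '1' in Taxon 8 only — an autapomorphy, so it tells us nothing about relationships among taxa.
cranial crest (derived state '1') is shared by all ingroup taxa — unites the whole ingroup.
Most parsimonious ingroup topology: ((Taxon 2,(Taxon 8,Taxon 6)),Taxon 1).
Taxon 6 and Taxon 8 share a more recent common ancestor with each other than either does with Taxon 2, so Taxon 2 is the least closely related of the three.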